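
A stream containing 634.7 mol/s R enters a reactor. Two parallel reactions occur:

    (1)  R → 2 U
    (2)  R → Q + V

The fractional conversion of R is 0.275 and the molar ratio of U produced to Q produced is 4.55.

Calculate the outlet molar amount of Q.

Conversion of R: R consumed = 0.275 × 634.7 = 174.5 mol/s = 1ξ₁ + 1ξ₂.
Selectivity: 2ξ₁ / (1ξ₂) = 4.55 → ξ₁ = 2.275 ξ₂.
Substitute: (1·2.275 + 1) ξ₂ = 174.5 → ξ₂ = 53.3 mol/s, ξ₁ = 121.2 mol/s.
Outlet amounts (n = n₀ + Σ ν·ξ):
  R: 634.7 − 1(121.2) − 1(53.3) = 460.2
  U: 0 + 2(121.2) = 242.5
  Q: 0 + 1(53.3) = 53.3
  V: 0 + 1(53.3) = 53.3

53.3 mol/s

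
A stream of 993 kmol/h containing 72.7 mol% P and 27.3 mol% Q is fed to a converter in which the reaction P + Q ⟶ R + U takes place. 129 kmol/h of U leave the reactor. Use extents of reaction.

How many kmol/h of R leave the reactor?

129 kmol/h

For U: n = n₀ + 1ξ → 129 = 0 + 1ξ, giving ξ = 129 kmol/h.
Outlet amounts (n = n₀ + ν ξ):
  P: 721.9 − 1(129) = 592.9
  Q: 271.1 − 1(129) = 142.1
  R: 0 + 1(129) = 129
  U: 0 + 1(129) = 129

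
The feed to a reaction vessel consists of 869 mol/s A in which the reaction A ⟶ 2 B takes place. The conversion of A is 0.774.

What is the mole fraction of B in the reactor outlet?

A reacted = 0.774 × 869 = 672.6 mol/s; ν_A = −1, so ξ = 672.6/1 = 672.6 mol/s.
Outlet amounts (n = n₀ + ν ξ):
  A: 869 − 1(672.6) = 196.4
  B: 0 + 2(672.6) = 1345
Total out = 1542 mol/s; y_B = 1345 / 1542 = 0.8726.

0.873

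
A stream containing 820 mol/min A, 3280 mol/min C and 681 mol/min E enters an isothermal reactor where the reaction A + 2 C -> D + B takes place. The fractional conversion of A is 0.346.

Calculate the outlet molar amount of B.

A reacted = 0.346 × 820 = 283.7 mol/min; ν_A = −1, so ξ = 283.7/1 = 283.7 mol/min.
Outlet amounts (n = n₀ + ν ξ):
  A: 820 − 1(283.7) = 536.3
  C: 3280 − 2(283.7) = 2713
  D: 0 + 1(283.7) = 283.7
  B: 0 + 1(283.7) = 283.7
  E: 681 (inert)

284 mol/min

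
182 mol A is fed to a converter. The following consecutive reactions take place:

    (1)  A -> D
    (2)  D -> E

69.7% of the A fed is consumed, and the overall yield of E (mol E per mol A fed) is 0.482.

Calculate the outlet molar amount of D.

39.1 mol

Conversion of A: A consumed = 1ξ₁ = 0.697 × 182 → ξ₁ = 126.9 mol.
Yield of E: 1ξ₂ / 182 = 0.482 → ξ₂ = 87.72 mol.
Outlet amounts (n = n₀ + Σ ν·ξ):
  A: 182 − 1(126.9) = 55.15
  D: 0 + 1(126.9) − 1(87.72) = 39.13
  E: 0 + 1(87.72) = 87.72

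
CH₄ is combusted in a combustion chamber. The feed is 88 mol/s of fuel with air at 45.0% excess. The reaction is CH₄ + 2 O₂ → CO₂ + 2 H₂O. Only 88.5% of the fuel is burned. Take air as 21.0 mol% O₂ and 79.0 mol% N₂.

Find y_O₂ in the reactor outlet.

Stoichiometric O₂ = 2 × 88 = 176 mol/s; O₂ fed = 176 × 1.450 = 255.2 mol/s.
N₂ fed = 255.2 × 79/21 = 960 mol/s.
Fuel reacted = 0.885 × 88 → ξ = 77.88 mol/s.
Outlet (n = n₀ + ν ξ):
  CH₄: 88 − 1(77.88) = 10.12
  O₂: 255.2 − 2(77.88) = 99.44
  N₂: 960 (inert)
  CO₂: 0 + 1(77.88) = 77.88
  H₂O: 0 + 2(77.88) = 155.8
Total out = 1303 mol/s; y_O₂ = 99.44 / 1303 = 0.0763.

0.0763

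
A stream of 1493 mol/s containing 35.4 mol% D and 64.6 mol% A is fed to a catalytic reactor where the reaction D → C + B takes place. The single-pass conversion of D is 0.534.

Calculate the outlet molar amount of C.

D reacted = 0.534 × 528.5 = 282.2 mol/s; ν_D = −1, so ξ = 282.2/1 = 282.2 mol/s.
Outlet amounts (n = n₀ + ν ξ):
  D: 528.5 − 1(282.2) = 246.3
  C: 0 + 1(282.2) = 282.2
  B: 0 + 1(282.2) = 282.2
  A: 964.5 (inert)

282 mol/s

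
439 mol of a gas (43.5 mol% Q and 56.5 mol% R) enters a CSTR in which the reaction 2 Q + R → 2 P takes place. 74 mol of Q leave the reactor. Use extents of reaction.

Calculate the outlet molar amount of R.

190 mol

For Q: n = n₀ − 2ξ → 74 = 191 − 2ξ, giving ξ = 58.48 mol.
Outlet amounts (n = n₀ + ν ξ):
  Q: 191 − 2(58.48) = 74
  R: 248 − 1(58.48) = 189.6
  P: 0 + 2(58.48) = 117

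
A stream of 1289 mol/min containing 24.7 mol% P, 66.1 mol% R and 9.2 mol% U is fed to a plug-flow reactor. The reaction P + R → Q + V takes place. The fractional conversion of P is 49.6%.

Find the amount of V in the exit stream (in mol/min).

P reacted = 0.496 × 318.4 = 157.9 mol/min; ν_P = −1, so ξ = 157.9/1 = 157.9 mol/min.
Outlet amounts (n = n₀ + ν ξ):
  P: 318.4 − 1(157.9) = 160.5
  R: 852 − 1(157.9) = 694.1
  Q: 0 + 1(157.9) = 157.9
  V: 0 + 1(157.9) = 157.9
  U: 118.6 (inert)

158 mol/min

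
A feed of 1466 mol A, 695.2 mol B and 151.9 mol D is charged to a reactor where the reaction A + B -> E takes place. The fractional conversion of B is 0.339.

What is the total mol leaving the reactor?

2080 mol

B reacted = 0.339 × 695.2 = 235.7 mol; ν_B = −1, so ξ = 235.7/1 = 235.7 mol.
Outlet amounts (n = n₀ + ν ξ):
  A: 1466 − 1(235.7) = 1230
  B: 695.2 − 1(235.7) = 459.5
  E: 0 + 1(235.7) = 235.7
  D: 151.9 (inert)
Total out = 1230 + 459.5 + 235.7 + 151.9 = 2077 mol.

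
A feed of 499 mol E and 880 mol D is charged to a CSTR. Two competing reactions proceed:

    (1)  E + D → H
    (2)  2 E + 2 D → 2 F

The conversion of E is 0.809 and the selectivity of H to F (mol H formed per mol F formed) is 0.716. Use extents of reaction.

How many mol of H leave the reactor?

Conversion of E: E consumed = 0.809 × 499 = 403.7 mol = 1ξ₁ + 2ξ₂.
Selectivity: 1ξ₁ / (2ξ₂) = 0.716 → ξ₁ = 1.432 ξ₂.
Substitute: (1·1.432 + 2) ξ₂ = 403.7 → ξ₂ = 117.6 mol, ξ₁ = 168.4 mol.
Outlet amounts (n = n₀ + Σ ν·ξ):
  E: 499 − 1(168.4) − 2(117.6) = 95.31
  D: 880 − 1(168.4) − 2(117.6) = 476.3
  H: 0 + 1(168.4) = 168.4
  F: 0 + 2(117.6) = 235.3

168 mol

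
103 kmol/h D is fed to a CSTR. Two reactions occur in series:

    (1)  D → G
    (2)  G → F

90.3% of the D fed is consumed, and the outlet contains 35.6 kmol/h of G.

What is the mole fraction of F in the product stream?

Conversion of D: D consumed = 1ξ₁ = 0.903 × 103 → ξ₁ = 93.01 kmol/h.
G balance: n_G = 0 + 1ξ₁ − 1ξ₂ = 35.6 → ξ₂ = (1·93.01 − 35.6)/1 = 57.41 kmol/h.
Outlet amounts (n = n₀ + Σ ν·ξ):
  D: 103 − 1(93.01) = 9.991
  G: 0 + 1(93.01) − 1(57.41) = 35.6
  F: 0 + 1(57.41) = 57.41
Total out = 103 kmol/h; y_F = 57.41 / 103 = 0.5574.

0.557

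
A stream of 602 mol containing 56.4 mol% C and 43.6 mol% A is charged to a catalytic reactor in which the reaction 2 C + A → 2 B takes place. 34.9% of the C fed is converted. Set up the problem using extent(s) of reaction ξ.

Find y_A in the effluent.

C reacted = 0.349 × 339.5 = 118.5 mol; ν_C = −2, so ξ = 118.5/2 = 59.25 mol.
Outlet amounts (n = n₀ + ν ξ):
  C: 339.5 − 2(59.25) = 221
  A: 262.5 − 1(59.25) = 203.2
  B: 0 + 2(59.25) = 118.5
Total out = 542.8 mol; y_A = 203.2 / 542.8 = 0.3744.

0.374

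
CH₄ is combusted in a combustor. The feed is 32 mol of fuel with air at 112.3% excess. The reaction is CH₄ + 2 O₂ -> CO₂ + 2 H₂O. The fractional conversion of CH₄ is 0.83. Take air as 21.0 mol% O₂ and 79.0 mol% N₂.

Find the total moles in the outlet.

679 mol

Stoichiometric O₂ = 2 × 32 = 64 mol; O₂ fed = 64 × 2.123 = 135.9 mol.
N₂ fed = 135.9 × 79/21 = 511.1 mol.
Fuel reacted = 0.83 × 32 → ξ = 26.56 mol.
Outlet (n = n₀ + ν ξ):
  CH₄: 32 − 1(26.56) = 5.44
  O₂: 135.9 − 2(26.56) = 82.75
  N₂: 511.1 (inert)
  CO₂: 0 + 1(26.56) = 26.56
  H₂O: 0 + 2(26.56) = 53.12
Total out = 5.44 + 82.75 + 511.1 + 26.56 + 53.12 = 679 mol.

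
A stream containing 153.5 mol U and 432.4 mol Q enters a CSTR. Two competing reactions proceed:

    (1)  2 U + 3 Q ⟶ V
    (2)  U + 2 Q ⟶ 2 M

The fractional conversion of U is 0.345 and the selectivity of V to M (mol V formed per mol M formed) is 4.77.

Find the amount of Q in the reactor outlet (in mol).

352 mol

Conversion of U: U consumed = 0.345 × 153.5 = 52.96 mol = 2ξ₁ + 1ξ₂.
Selectivity: 1ξ₁ / (2ξ₂) = 4.77 → ξ₁ = 9.54 ξ₂.
Substitute: (2·9.54 + 1) ξ₂ = 52.96 → ξ₂ = 2.637 mol, ξ₁ = 25.16 mol.
Outlet amounts (n = n₀ + Σ ν·ξ):
  U: 153.5 − 2(25.16) − 1(2.637) = 100.5
  Q: 432.4 − 3(25.16) − 2(2.637) = 351.6
  V: 0 + 1(25.16) = 25.16
  M: 0 + 2(2.637) = 5.275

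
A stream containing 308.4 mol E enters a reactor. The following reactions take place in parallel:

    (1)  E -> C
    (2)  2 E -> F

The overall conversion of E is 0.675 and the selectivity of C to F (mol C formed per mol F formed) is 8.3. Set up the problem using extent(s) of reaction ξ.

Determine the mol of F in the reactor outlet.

20.2 mol

Conversion of E: E consumed = 0.675 × 308.4 = 208.2 mol = 1ξ₁ + 2ξ₂.
Selectivity: 1ξ₁ / (1ξ₂) = 8.3 → ξ₁ = 8.3 ξ₂.
Substitute: (1·8.3 + 2) ξ₂ = 208.2 → ξ₂ = 20.21 mol, ξ₁ = 167.7 mol.
Outlet amounts (n = n₀ + Σ ν·ξ):
  E: 308.4 − 1(167.7) − 2(20.21) = 100.2
  C: 0 + 1(167.7) = 167.7
  F: 0 + 1(20.21) = 20.21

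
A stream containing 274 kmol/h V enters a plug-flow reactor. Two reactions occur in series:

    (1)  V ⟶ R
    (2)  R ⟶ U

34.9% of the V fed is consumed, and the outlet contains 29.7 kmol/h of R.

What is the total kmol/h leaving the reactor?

Conversion of V: V consumed = 1ξ₁ = 0.349 × 274 → ξ₁ = 95.63 kmol/h.
R balance: n_R = 0 + 1ξ₁ − 1ξ₂ = 29.7 → ξ₂ = (1·95.63 − 29.7)/1 = 65.93 kmol/h.
Outlet amounts (n = n₀ + Σ ν·ξ):
  V: 274 − 1(95.63) = 178.4
  R: 0 + 1(95.63) − 1(65.93) = 29.7
  U: 0 + 1(65.93) = 65.93
Total out = 178.4 + 29.7 + 65.93 = 274 kmol/h.

274 kmol/h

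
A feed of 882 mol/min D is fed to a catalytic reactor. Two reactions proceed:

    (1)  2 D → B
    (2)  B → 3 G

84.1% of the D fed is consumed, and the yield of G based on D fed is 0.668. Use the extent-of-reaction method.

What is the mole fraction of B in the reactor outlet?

0.193

Conversion of D: D consumed = 2ξ₁ = 0.841 × 882 → ξ₁ = 370.9 mol/min.
Yield of G: 3ξ₂ / 882 = 0.668 → ξ₂ = 196.4 mol/min.
Outlet amounts (n = n₀ + Σ ν·ξ):
  D: 882 − 2(370.9) = 140.2
  B: 0 + 1(370.9) − 1(196.4) = 174.5
  G: 0 + 3(196.4) = 589.2
Total out = 903.9 mol/min; y_B = 174.5 / 903.9 = 0.193.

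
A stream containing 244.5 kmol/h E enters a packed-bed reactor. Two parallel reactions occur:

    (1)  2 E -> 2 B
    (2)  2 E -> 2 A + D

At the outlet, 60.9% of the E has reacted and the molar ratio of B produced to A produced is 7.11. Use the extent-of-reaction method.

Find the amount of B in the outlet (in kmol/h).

Conversion of E: E consumed = 0.609 × 244.5 = 148.9 kmol/h = 2ξ₁ + 2ξ₂.
Selectivity: 2ξ₁ / (2ξ₂) = 7.11 → ξ₁ = 7.11 ξ₂.
Substitute: (2·7.11 + 2) ξ₂ = 148.9 → ξ₂ = 9.18 kmol/h, ξ₁ = 65.27 kmol/h.
Outlet amounts (n = n₀ + Σ ν·ξ):
  E: 244.5 − 2(65.27) − 2(9.18) = 95.6
  B: 0 + 2(65.27) = 130.5
  A: 0 + 2(9.18) = 18.36
  D: 0 + 1(9.18) = 9.18

131 kmol/h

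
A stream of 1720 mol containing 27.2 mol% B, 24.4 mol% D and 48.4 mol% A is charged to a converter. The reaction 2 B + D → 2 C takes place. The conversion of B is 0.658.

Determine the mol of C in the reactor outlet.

B reacted = 0.658 × 467.8 = 307.8 mol; ν_B = −2, so ξ = 307.8/2 = 153.9 mol.
Outlet amounts (n = n₀ + ν ξ):
  B: 467.8 − 2(153.9) = 160
  D: 419.7 − 1(153.9) = 265.8
  C: 0 + 2(153.9) = 307.8
  A: 832.5 (inert)

308 mol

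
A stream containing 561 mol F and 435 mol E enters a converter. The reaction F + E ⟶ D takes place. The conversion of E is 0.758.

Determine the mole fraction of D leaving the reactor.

0.495

E reacted = 0.758 × 435 = 329.7 mol; ν_E = −1, so ξ = 329.7/1 = 329.7 mol.
Outlet amounts (n = n₀ + ν ξ):
  F: 561 − 1(329.7) = 231.3
  E: 435 − 1(329.7) = 105.3
  D: 0 + 1(329.7) = 329.7
Total out = 666.3 mol; y_D = 329.7 / 666.3 = 0.4949.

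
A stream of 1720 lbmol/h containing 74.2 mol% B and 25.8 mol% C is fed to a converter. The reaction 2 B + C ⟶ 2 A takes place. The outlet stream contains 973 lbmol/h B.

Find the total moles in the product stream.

1570 lbmol/h

For B: n = n₀ − 2ξ → 973 = 1276 − 2ξ, giving ξ = 151.6 lbmol/h.
Outlet amounts (n = n₀ + ν ξ):
  B: 1276 − 2(151.6) = 973
  C: 443.8 − 1(151.6) = 292.1
  A: 0 + 2(151.6) = 303.2
Total out = 973 + 292.1 + 303.2 = 1568 lbmol/h.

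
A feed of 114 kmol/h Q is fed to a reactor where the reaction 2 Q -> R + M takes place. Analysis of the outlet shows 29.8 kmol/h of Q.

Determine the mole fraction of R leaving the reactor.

0.369

For Q: n = n₀ − 2ξ → 29.8 = 114 − 2ξ, giving ξ = 42.1 kmol/h.
Outlet amounts (n = n₀ + ν ξ):
  Q: 114 − 2(42.1) = 29.8
  R: 0 + 1(42.1) = 42.1
  M: 0 + 1(42.1) = 42.1
Total out = 114 kmol/h; y_R = 42.1 / 114 = 0.3693.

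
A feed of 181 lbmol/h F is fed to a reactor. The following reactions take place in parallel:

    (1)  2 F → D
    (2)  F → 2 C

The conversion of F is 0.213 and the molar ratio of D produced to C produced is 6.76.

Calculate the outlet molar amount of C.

2.75 lbmol/h

Conversion of F: F consumed = 0.213 × 181 = 38.55 lbmol/h = 2ξ₁ + 1ξ₂.
Selectivity: 1ξ₁ / (2ξ₂) = 6.76 → ξ₁ = 13.52 ξ₂.
Substitute: (2·13.52 + 1) ξ₂ = 38.55 → ξ₂ = 1.375 lbmol/h, ξ₁ = 18.59 lbmol/h.
Outlet amounts (n = n₀ + Σ ν·ξ):
  F: 181 − 2(18.59) − 1(1.375) = 142.4
  D: 0 + 1(18.59) = 18.59
  C: 0 + 2(1.375) = 2.75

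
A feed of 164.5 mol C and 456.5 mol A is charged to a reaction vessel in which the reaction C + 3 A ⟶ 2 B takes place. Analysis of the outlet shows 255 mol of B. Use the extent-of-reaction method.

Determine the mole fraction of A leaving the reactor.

For B: n = n₀ + 2ξ → 255 = 0 + 2ξ, giving ξ = 127.5 mol.
Outlet amounts (n = n₀ + ν ξ):
  C: 164.5 − 1(127.5) = 37
  A: 456.5 − 3(127.5) = 74
  B: 0 + 2(127.5) = 255
Total out = 366 mol; y_A = 74 / 366 = 0.2022.

0.202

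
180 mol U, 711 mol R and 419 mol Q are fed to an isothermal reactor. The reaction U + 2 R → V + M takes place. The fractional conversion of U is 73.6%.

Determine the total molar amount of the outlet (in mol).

U reacted = 0.736 × 180 = 132.5 mol; ν_U = −1, so ξ = 132.5/1 = 132.5 mol.
Outlet amounts (n = n₀ + ν ξ):
  U: 180 − 1(132.5) = 47.52
  R: 711 − 2(132.5) = 446
  V: 0 + 1(132.5) = 132.5
  M: 0 + 1(132.5) = 132.5
  Q: 419 (inert)
Total out = 47.52 + 446 + 132.5 + 132.5 + 419 = 1178 mol.

1180 mol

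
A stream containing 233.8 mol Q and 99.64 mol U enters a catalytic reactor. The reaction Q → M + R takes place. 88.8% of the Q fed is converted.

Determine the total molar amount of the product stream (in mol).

Q reacted = 0.888 × 233.8 = 207.6 mol; ν_Q = −1, so ξ = 207.6/1 = 207.6 mol.
Outlet amounts (n = n₀ + ν ξ):
  Q: 233.8 − 1(207.6) = 26.19
  M: 0 + 1(207.6) = 207.6
  R: 0 + 1(207.6) = 207.6
  U: 99.64 (inert)
Total out = 26.19 + 207.6 + 207.6 + 99.64 = 541.1 mol.

541 mol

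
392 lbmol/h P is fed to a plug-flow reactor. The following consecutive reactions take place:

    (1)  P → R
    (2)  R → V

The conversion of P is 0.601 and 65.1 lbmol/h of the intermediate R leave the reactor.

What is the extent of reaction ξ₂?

ξ₂ = 170 lbmol/h

Conversion of P: P consumed = 1ξ₁ = 0.601 × 392 → ξ₁ = 235.6 lbmol/h.
R balance: n_R = 0 + 1ξ₁ − 1ξ₂ = 65.1 → ξ₂ = (1·235.6 − 65.1)/1 = 170.5 lbmol/h.
Outlet amounts (n = n₀ + Σ ν·ξ):
  P: 392 − 1(235.6) = 156.4
  R: 0 + 1(235.6) − 1(170.5) = 65.1
  V: 0 + 1(170.5) = 170.5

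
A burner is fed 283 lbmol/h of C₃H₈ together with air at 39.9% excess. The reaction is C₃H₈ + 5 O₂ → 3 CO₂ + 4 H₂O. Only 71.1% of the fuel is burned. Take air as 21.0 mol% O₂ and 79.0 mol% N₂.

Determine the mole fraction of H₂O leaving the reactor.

0.0812

Stoichiometric O₂ = 5 × 283 = 1415 lbmol/h; O₂ fed = 1415 × 1.399 = 1980 lbmol/h.
N₂ fed = 1980 × 79/21 = 7447 lbmol/h.
Fuel reacted = 0.711 × 283 → ξ = 201.2 lbmol/h.
Outlet (n = n₀ + ν ξ):
  C₃H₈: 283 − 1(201.2) = 81.79
  O₂: 1980 − 5(201.2) = 973.5
  N₂: 7447 (inert)
  CO₂: 0 + 3(201.2) = 603.6
  H₂O: 0 + 4(201.2) = 804.9
Total out = 9911 lbmol/h; y_H₂O = 804.9 / 9911 = 0.08121.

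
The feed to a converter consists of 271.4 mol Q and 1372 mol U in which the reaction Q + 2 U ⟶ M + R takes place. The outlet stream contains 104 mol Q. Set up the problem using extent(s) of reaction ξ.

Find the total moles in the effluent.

1480 mol

For Q: n = n₀ − 1ξ → 104 = 271.4 − 1ξ, giving ξ = 167.4 mol.
Outlet amounts (n = n₀ + ν ξ):
  Q: 271.4 − 1(167.4) = 104
  U: 1372 − 2(167.4) = 1037
  M: 0 + 1(167.4) = 167.4
  R: 0 + 1(167.4) = 167.4
Total out = 104 + 1037 + 167.4 + 167.4 = 1476 mol.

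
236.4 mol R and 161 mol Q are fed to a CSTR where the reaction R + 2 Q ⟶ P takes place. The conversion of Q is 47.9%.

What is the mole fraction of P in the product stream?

0.12

Q reacted = 0.479 × 161 = 77.12 mol; ν_Q = −2, so ξ = 77.12/2 = 38.56 mol.
Outlet amounts (n = n₀ + ν ξ):
  R: 236.4 − 1(38.56) = 197.8
  Q: 161 − 2(38.56) = 83.88
  P: 0 + 1(38.56) = 38.56
Total out = 320.3 mol; y_P = 38.56 / 320.3 = 0.1204.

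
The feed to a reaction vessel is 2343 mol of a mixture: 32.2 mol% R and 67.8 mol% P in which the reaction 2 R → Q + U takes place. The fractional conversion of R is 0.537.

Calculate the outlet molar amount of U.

R reacted = 0.537 × 754.4 = 405.1 mol; ν_R = −2, so ξ = 405.1/2 = 202.6 mol.
Outlet amounts (n = n₀ + ν ξ):
  R: 754.4 − 2(202.6) = 349.3
  Q: 0 + 1(202.6) = 202.6
  U: 0 + 1(202.6) = 202.6
  P: 1589 (inert)

203 mol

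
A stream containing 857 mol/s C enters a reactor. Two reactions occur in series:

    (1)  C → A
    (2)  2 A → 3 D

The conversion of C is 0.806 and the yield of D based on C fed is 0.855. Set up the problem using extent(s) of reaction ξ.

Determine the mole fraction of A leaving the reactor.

0.184

Conversion of C: C consumed = 1ξ₁ = 0.806 × 857 → ξ₁ = 690.7 mol/s.
Yield of D: 3ξ₂ / 857 = 0.855 → ξ₂ = 244.2 mol/s.
Outlet amounts (n = n₀ + Σ ν·ξ):
  C: 857 − 1(690.7) = 166.3
  A: 0 + 1(690.7) − 2(244.2) = 202.3
  D: 0 + 3(244.2) = 732.7
Total out = 1101 mol/s; y_A = 202.3 / 1101 = 0.1837.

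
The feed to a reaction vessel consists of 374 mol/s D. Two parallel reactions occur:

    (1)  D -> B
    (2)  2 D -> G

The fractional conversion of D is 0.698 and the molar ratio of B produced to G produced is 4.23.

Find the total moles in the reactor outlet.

332 mol/s

Conversion of D: D consumed = 0.698 × 374 = 261.1 mol/s = 1ξ₁ + 2ξ₂.
Selectivity: 1ξ₁ / (1ξ₂) = 4.23 → ξ₁ = 4.23 ξ₂.
Substitute: (1·4.23 + 2) ξ₂ = 261.1 → ξ₂ = 41.9 mol/s, ξ₁ = 177.2 mol/s.
Outlet amounts (n = n₀ + Σ ν·ξ):
  D: 374 − 1(177.2) − 2(41.9) = 112.9
  B: 0 + 1(177.2) = 177.2
  G: 0 + 1(41.9) = 41.9
Total out = 112.9 + 177.2 + 41.9 = 332.1 mol/s.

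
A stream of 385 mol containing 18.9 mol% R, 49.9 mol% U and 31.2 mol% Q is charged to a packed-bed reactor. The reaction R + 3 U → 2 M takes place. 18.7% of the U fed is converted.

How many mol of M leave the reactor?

U reacted = 0.187 × 192.1 = 35.93 mol; ν_U = −3, so ξ = 35.93/3 = 11.98 mol.
Outlet amounts (n = n₀ + ν ξ):
  R: 72.76 − 1(11.98) = 60.79
  U: 192.1 − 3(11.98) = 156.2
  M: 0 + 2(11.98) = 23.95
  Q: 120.1 (inert)

24 mol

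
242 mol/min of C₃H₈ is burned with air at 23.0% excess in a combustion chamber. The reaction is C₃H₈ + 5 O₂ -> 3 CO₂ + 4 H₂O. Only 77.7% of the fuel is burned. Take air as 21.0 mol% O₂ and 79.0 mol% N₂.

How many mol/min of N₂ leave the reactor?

5600 mol/min

Stoichiometric O₂ = 5 × 242 = 1210 mol/min; O₂ fed = 1210 × 1.230 = 1488 mol/min.
N₂ fed = 1488 × 79/21 = 5599 mol/min.
Fuel reacted = 0.777 × 242 → ξ = 188 mol/min.
Outlet (n = n₀ + ν ξ):
  C₃H₈: 242 − 1(188) = 53.97
  O₂: 1488 − 5(188) = 548.1
  N₂: 5599 (inert)
  CO₂: 0 + 3(188) = 564.1
  H₂O: 0 + 4(188) = 752.1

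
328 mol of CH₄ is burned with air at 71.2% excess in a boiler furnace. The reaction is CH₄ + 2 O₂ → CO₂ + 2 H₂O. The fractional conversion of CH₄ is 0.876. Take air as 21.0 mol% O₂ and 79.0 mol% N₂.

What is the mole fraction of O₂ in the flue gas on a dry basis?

0.108

Stoichiometric O₂ = 2 × 328 = 656 mol; O₂ fed = 656 × 1.712 = 1123 mol.
N₂ fed = 1123 × 79/21 = 4225 mol.
Fuel reacted = 0.876 × 328 → ξ = 287.3 mol.
Outlet (n = n₀ + ν ξ):
  CH₄: 328 − 1(287.3) = 40.67
  O₂: 1123 − 2(287.3) = 548.4
  N₂: 4225 (inert)
  CO₂: 0 + 1(287.3) = 287.3
  H₂O: 0 + 2(287.3) = 574.7
Dry total = 5101 mol; y_O₂ (dry) = 548.4 / 5101 = 0.1075.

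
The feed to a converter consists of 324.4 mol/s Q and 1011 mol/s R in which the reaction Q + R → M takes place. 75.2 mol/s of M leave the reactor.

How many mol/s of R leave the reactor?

For M: n = n₀ + 1ξ → 75.2 = 0 + 1ξ, giving ξ = 75.2 mol/s.
Outlet amounts (n = n₀ + ν ξ):
  Q: 324.4 − 1(75.2) = 249.2
  R: 1011 − 1(75.2) = 935.8
  M: 0 + 1(75.2) = 75.2

936 mol/s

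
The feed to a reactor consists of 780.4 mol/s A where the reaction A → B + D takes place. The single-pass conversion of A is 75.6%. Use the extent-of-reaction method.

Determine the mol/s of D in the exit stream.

590 mol/s

A reacted = 0.756 × 780.4 = 590 mol/s; ν_A = −1, so ξ = 590/1 = 590 mol/s.
Outlet amounts (n = n₀ + ν ξ):
  A: 780.4 − 1(590) = 190.4
  B: 0 + 1(590) = 590
  D: 0 + 1(590) = 590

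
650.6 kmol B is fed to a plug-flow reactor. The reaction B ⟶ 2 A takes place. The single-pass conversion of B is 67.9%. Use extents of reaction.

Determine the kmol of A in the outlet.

884 kmol

B reacted = 0.679 × 650.6 = 441.8 kmol; ν_B = −1, so ξ = 441.8/1 = 441.8 kmol.
Outlet amounts (n = n₀ + ν ξ):
  B: 650.6 − 1(441.8) = 208.8
  A: 0 + 2(441.8) = 883.5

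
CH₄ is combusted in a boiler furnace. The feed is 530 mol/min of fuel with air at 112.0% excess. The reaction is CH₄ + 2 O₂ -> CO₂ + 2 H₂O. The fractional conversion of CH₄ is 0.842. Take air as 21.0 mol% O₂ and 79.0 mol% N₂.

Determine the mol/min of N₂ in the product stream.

Stoichiometric O₂ = 2 × 530 = 1060 mol/min; O₂ fed = 1060 × 2.120 = 2247 mol/min.
N₂ fed = 2247 × 79/21 = 8454 mol/min.
Fuel reacted = 0.842 × 530 → ξ = 446.3 mol/min.
Outlet (n = n₀ + ν ξ):
  CH₄: 530 − 1(446.3) = 83.74
  O₂: 2247 − 2(446.3) = 1355
  N₂: 8454 (inert)
  CO₂: 0 + 1(446.3) = 446.3
  H₂O: 0 + 2(446.3) = 892.5

8450 mol/min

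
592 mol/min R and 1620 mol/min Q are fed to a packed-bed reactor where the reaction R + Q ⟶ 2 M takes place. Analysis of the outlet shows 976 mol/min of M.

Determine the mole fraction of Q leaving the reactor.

0.512

For M: n = n₀ + 2ξ → 976 = 0 + 2ξ, giving ξ = 488 mol/min.
Outlet amounts (n = n₀ + ν ξ):
  R: 592 − 1(488) = 104
  Q: 1620 − 1(488) = 1132
  M: 0 + 2(488) = 976
Total out = 2212 mol/min; y_Q = 1132 / 2212 = 0.5118.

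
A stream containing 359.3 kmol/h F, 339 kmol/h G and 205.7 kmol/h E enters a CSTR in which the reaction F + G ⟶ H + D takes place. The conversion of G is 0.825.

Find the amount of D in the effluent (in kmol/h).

280 kmol/h

G reacted = 0.825 × 339 = 279.7 kmol/h; ν_G = −1, so ξ = 279.7/1 = 279.7 kmol/h.
Outlet amounts (n = n₀ + ν ξ):
  F: 359.3 − 1(279.7) = 79.62
  G: 339 − 1(279.7) = 59.32
  H: 0 + 1(279.7) = 279.7
  D: 0 + 1(279.7) = 279.7
  E: 205.7 (inert)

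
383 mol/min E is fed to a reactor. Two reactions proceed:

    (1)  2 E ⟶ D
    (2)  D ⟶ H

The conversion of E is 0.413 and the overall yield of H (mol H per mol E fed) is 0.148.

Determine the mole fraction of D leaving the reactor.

Conversion of E: E consumed = 2ξ₁ = 0.413 × 383 → ξ₁ = 79.09 mol/min.
Yield of H: 1ξ₂ / 383 = 0.148 → ξ₂ = 56.68 mol/min.
Outlet amounts (n = n₀ + Σ ν·ξ):
  E: 383 − 2(79.09) = 224.8
  D: 0 + 1(79.09) − 1(56.68) = 22.41
  H: 0 + 1(56.68) = 56.68
Total out = 303.9 mol/min; y_D = 22.41 / 303.9 = 0.07372.

0.0737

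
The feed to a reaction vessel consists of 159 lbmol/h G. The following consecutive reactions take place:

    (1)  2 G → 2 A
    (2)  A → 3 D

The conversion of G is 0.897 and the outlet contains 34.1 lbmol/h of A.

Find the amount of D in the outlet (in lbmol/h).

326 lbmol/h

Conversion of G: G consumed = 2ξ₁ = 0.897 × 159 → ξ₁ = 71.31 lbmol/h.
A balance: n_A = 0 + 2ξ₁ − 1ξ₂ = 34.1 → ξ₂ = (2·71.31 − 34.1)/1 = 108.5 lbmol/h.
Outlet amounts (n = n₀ + Σ ν·ξ):
  G: 159 − 2(71.31) = 16.38
  A: 0 + 2(71.31) − 1(108.5) = 34.1
  D: 0 + 3(108.5) = 325.6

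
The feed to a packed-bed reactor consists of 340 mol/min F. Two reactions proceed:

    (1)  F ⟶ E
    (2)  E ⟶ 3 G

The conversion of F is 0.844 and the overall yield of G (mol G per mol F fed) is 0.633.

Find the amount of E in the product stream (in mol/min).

Conversion of F: F consumed = 1ξ₁ = 0.844 × 340 → ξ₁ = 287 mol/min.
Yield of G: 3ξ₂ / 340 = 0.633 → ξ₂ = 71.74 mol/min.
Outlet amounts (n = n₀ + Σ ν·ξ):
  F: 340 − 1(287) = 53.04
  E: 0 + 1(287) − 1(71.74) = 215.2
  G: 0 + 3(71.74) = 215.2

215 mol/min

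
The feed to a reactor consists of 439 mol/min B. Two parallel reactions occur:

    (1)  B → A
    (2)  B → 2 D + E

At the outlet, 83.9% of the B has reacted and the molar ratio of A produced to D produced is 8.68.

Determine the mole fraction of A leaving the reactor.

0.727

Conversion of B: B consumed = 0.839 × 439 = 368.3 mol/min = 1ξ₁ + 1ξ₂.
Selectivity: 1ξ₁ / (2ξ₂) = 8.68 → ξ₁ = 17.36 ξ₂.
Substitute: (1·17.36 + 1) ξ₂ = 368.3 → ξ₂ = 20.06 mol/min, ξ₁ = 348.3 mol/min.
Outlet amounts (n = n₀ + Σ ν·ξ):
  B: 439 − 1(348.3) − 1(20.06) = 70.68
  A: 0 + 1(348.3) = 348.3
  D: 0 + 2(20.06) = 40.12
  E: 0 + 1(20.06) = 20.06
Total out = 479.1 mol/min; y_A = 348.3 / 479.1 = 0.7269.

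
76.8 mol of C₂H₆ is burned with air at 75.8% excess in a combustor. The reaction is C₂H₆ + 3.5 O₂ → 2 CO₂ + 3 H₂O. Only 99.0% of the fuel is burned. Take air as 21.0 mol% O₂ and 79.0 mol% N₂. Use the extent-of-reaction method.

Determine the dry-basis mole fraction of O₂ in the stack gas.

Stoichiometric O₂ = 3.5 × 76.8 = 268.8 mol; O₂ fed = 268.8 × 1.758 = 472.6 mol.
N₂ fed = 472.6 × 79/21 = 1778 mol.
Fuel reacted = 0.99 × 76.8 → ξ = 76.03 mol.
Outlet (n = n₀ + ν ξ):
  C₂H₆: 76.8 − 1(76.03) = 0.768
  O₂: 472.6 − 3.5(76.03) = 206.4
  N₂: 1778 (inert)
  CO₂: 0 + 2(76.03) = 152.1
  H₂O: 0 + 3(76.03) = 228.1
Dry total = 2137 mol; y_O₂ (dry) = 206.4 / 2137 = 0.0966.

0.0966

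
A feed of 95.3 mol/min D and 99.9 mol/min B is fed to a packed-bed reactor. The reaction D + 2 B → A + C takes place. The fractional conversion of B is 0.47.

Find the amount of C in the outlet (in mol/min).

23.5 mol/min

B reacted = 0.47 × 99.9 = 46.95 mol/min; ν_B = −2, so ξ = 46.95/2 = 23.48 mol/min.
Outlet amounts (n = n₀ + ν ξ):
  D: 95.3 − 1(23.48) = 71.82
  B: 99.9 − 2(23.48) = 52.95
  A: 0 + 1(23.48) = 23.48
  C: 0 + 1(23.48) = 23.48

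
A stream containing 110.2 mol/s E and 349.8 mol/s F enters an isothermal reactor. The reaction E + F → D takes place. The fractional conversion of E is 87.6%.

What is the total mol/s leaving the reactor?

E reacted = 0.876 × 110.2 = 96.54 mol/s; ν_E = −1, so ξ = 96.54/1 = 96.54 mol/s.
Outlet amounts (n = n₀ + ν ξ):
  E: 110.2 − 1(96.54) = 13.66
  F: 349.8 − 1(96.54) = 253.3
  D: 0 + 1(96.54) = 96.54
Total out = 13.66 + 253.3 + 96.54 = 363.5 mol/s.

363 mol/s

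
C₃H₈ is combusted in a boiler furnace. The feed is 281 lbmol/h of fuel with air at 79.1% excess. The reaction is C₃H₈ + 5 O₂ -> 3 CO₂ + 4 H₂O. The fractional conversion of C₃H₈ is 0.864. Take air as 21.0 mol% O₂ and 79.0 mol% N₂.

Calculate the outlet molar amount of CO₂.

Stoichiometric O₂ = 5 × 281 = 1405 lbmol/h; O₂ fed = 1405 × 1.791 = 2516 lbmol/h.
N₂ fed = 2516 × 79/21 = 9466 lbmol/h.
Fuel reacted = 0.864 × 281 → ξ = 242.8 lbmol/h.
Outlet (n = n₀ + ν ξ):
  C₃H₈: 281 − 1(242.8) = 38.22
  O₂: 2516 − 5(242.8) = 1302
  N₂: 9466 (inert)
  CO₂: 0 + 3(242.8) = 728.4
  H₂O: 0 + 4(242.8) = 971.1

728 lbmol/h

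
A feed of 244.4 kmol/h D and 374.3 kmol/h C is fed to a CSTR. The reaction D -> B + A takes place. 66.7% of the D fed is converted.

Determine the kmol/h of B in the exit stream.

D reacted = 0.667 × 244.4 = 163 kmol/h; ν_D = −1, so ξ = 163/1 = 163 kmol/h.
Outlet amounts (n = n₀ + ν ξ):
  D: 244.4 − 1(163) = 81.39
  B: 0 + 1(163) = 163
  A: 0 + 1(163) = 163
  C: 374.3 (inert)

163 kmol/h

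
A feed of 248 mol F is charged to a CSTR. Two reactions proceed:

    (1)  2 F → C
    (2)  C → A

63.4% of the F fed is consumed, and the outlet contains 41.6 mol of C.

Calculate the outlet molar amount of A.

Conversion of F: F consumed = 2ξ₁ = 0.634 × 248 → ξ₁ = 78.62 mol.
C balance: n_C = 0 + 1ξ₁ − 1ξ₂ = 41.6 → ξ₂ = (1·78.62 − 41.6)/1 = 37.02 mol.
Outlet amounts (n = n₀ + Σ ν·ξ):
  F: 248 − 2(78.62) = 90.77
  C: 0 + 1(78.62) − 1(37.02) = 41.6
  A: 0 + 1(37.02) = 37.02

37 mol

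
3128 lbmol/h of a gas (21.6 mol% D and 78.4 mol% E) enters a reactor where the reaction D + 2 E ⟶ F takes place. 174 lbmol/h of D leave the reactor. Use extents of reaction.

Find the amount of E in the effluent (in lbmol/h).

For D: n = n₀ − 1ξ → 174 = 675.6 − 1ξ, giving ξ = 501.6 lbmol/h.
Outlet amounts (n = n₀ + ν ξ):
  D: 675.6 − 1(501.6) = 174
  E: 2452 − 2(501.6) = 1449
  F: 0 + 1(501.6) = 501.6

1450 lbmol/h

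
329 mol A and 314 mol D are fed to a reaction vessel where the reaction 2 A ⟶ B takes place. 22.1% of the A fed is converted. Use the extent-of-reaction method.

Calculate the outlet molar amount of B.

36.4 mol

A reacted = 0.221 × 329 = 72.71 mol; ν_A = −2, so ξ = 72.71/2 = 36.35 mol.
Outlet amounts (n = n₀ + ν ξ):
  A: 329 − 2(36.35) = 256.3
  B: 0 + 1(36.35) = 36.35
  D: 314 (inert)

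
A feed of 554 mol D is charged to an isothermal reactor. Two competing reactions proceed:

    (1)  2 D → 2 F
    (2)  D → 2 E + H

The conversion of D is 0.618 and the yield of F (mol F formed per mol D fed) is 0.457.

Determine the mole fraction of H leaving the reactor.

Yield of F: 2ξ₁ / 554 = 0.457 → ξ₁ = 126.6 mol.
Conversion of D: 2ξ₁ + 1ξ₂ = 0.618 × 554 = 342.4 → ξ₂ = 89.19 mol.
Outlet amounts (n = n₀ + Σ ν·ξ):
  D: 554 − 2(126.6) − 1(89.19) = 211.6
  F: 0 + 2(126.6) = 253.2
  E: 0 + 2(89.19) = 178.4
  H: 0 + 1(89.19) = 89.19
Total out = 732.4 mol; y_H = 89.19 / 732.4 = 0.1218.

0.122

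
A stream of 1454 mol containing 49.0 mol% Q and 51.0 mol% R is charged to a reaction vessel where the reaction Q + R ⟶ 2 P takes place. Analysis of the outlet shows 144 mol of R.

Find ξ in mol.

ξ = 598 mol

For R: n = n₀ − 1ξ → 144 = 741.5 − 1ξ, giving ξ = 597.5 mol.
Outlet amounts (n = n₀ + ν ξ):
  Q: 712.5 − 1(597.5) = 114.9
  R: 741.5 − 1(597.5) = 144
  P: 0 + 2(597.5) = 1195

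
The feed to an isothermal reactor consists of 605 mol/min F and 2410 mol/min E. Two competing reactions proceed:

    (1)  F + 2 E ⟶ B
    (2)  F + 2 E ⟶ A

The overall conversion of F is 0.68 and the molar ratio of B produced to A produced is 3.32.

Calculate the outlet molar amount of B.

Conversion of F: F consumed = 0.68 × 605 = 411.4 mol/min = 1ξ₁ + 1ξ₂.
Selectivity: 1ξ₁ / (1ξ₂) = 3.32 → ξ₁ = 3.32 ξ₂.
Substitute: (1·3.32 + 1) ξ₂ = 411.4 → ξ₂ = 95.23 mol/min, ξ₁ = 316.2 mol/min.
Outlet amounts (n = n₀ + Σ ν·ξ):
  F: 605 − 1(316.2) − 1(95.23) = 193.6
  E: 2410 − 2(316.2) − 2(95.23) = 1587
  B: 0 + 1(316.2) = 316.2
  A: 0 + 1(95.23) = 95.23

316 mol/min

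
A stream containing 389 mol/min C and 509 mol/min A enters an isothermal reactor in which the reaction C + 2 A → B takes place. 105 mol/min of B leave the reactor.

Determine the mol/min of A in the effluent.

For B: n = n₀ + 1ξ → 105 = 0 + 1ξ, giving ξ = 105 mol/min.
Outlet amounts (n = n₀ + ν ξ):
  C: 389 − 1(105) = 284
  A: 509 − 2(105) = 299
  B: 0 + 1(105) = 105

299 mol/min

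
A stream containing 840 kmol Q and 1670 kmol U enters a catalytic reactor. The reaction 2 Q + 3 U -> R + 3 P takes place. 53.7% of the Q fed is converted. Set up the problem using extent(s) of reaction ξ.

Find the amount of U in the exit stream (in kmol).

993 kmol

Q reacted = 0.537 × 840 = 451.1 kmol; ν_Q = −2, so ξ = 451.1/2 = 225.5 kmol.
Outlet amounts (n = n₀ + ν ξ):
  Q: 840 − 2(225.5) = 388.9
  U: 1670 − 3(225.5) = 993.4
  R: 0 + 1(225.5) = 225.5
  P: 0 + 3(225.5) = 676.6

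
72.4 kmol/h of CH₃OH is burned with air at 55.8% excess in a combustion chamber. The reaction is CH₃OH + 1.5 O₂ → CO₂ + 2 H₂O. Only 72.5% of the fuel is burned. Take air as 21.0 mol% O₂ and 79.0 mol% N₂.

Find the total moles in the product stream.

904 kmol/h

Stoichiometric O₂ = 1.5 × 72.4 = 108.6 kmol/h; O₂ fed = 108.6 × 1.558 = 169.2 kmol/h.
N₂ fed = 169.2 × 79/21 = 636.5 kmol/h.
Fuel reacted = 0.725 × 72.4 → ξ = 52.49 kmol/h.
Outlet (n = n₀ + ν ξ):
  CH₃OH: 72.4 − 1(52.49) = 19.91
  O₂: 169.2 − 1.5(52.49) = 90.46
  N₂: 636.5 (inert)
  CO₂: 0 + 1(52.49) = 52.49
  H₂O: 0 + 2(52.49) = 105
Total out = 19.91 + 90.46 + 636.5 + 52.49 + 105 = 904.4 kmol/h.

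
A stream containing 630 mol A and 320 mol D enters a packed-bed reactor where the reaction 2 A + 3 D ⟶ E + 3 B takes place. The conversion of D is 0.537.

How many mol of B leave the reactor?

172 mol

D reacted = 0.537 × 320 = 171.8 mol; ν_D = −3, so ξ = 171.8/3 = 57.28 mol.
Outlet amounts (n = n₀ + ν ξ):
  A: 630 − 2(57.28) = 515.4
  D: 320 − 3(57.28) = 148.2
  E: 0 + 1(57.28) = 57.28
  B: 0 + 3(57.28) = 171.8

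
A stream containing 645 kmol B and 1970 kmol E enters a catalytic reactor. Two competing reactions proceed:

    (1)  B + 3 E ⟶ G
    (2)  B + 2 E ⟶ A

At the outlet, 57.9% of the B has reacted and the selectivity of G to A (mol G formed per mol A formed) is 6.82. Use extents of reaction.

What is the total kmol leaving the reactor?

Conversion of B: B consumed = 0.579 × 645 = 373.5 kmol = 1ξ₁ + 1ξ₂.
Selectivity: 1ξ₁ / (1ξ₂) = 6.82 → ξ₁ = 6.82 ξ₂.
Substitute: (1·6.82 + 1) ξ₂ = 373.5 → ξ₂ = 47.76 kmol, ξ₁ = 325.7 kmol.
Outlet amounts (n = n₀ + Σ ν·ξ):
  B: 645 − 1(325.7) − 1(47.76) = 271.5
  E: 1970 − 3(325.7) − 2(47.76) = 897.4
  G: 0 + 1(325.7) = 325.7
  A: 0 + 1(47.76) = 47.76
Total out = 271.5 + 897.4 + 325.7 + 47.76 = 1542 kmol.

1540 kmol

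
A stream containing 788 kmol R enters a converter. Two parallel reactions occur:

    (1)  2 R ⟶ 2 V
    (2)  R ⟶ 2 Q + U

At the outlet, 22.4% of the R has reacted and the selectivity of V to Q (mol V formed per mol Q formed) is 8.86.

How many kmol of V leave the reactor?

167 kmol

Conversion of R: R consumed = 0.224 × 788 = 176.5 kmol = 2ξ₁ + 1ξ₂.
Selectivity: 2ξ₁ / (2ξ₂) = 8.86 → ξ₁ = 8.86 ξ₂.
Substitute: (2·8.86 + 1) ξ₂ = 176.5 → ξ₂ = 9.429 kmol, ξ₁ = 83.54 kmol.
Outlet amounts (n = n₀ + Σ ν·ξ):
  R: 788 − 2(83.54) − 1(9.429) = 611.5
  V: 0 + 2(83.54) = 167.1
  Q: 0 + 2(9.429) = 18.86
  U: 0 + 1(9.429) = 9.429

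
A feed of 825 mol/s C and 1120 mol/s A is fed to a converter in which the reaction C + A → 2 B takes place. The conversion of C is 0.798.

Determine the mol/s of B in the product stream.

1320 mol/s

C reacted = 0.798 × 825 = 658.4 mol/s; ν_C = −1, so ξ = 658.4/1 = 658.4 mol/s.
Outlet amounts (n = n₀ + ν ξ):
  C: 825 − 1(658.4) = 166.6
  A: 1120 − 1(658.4) = 461.6
  B: 0 + 2(658.4) = 1317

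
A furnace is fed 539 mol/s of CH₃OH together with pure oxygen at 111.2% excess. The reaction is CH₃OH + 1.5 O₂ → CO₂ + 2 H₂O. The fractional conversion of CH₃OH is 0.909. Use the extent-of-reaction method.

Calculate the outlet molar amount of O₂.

Stoichiometric O₂ = 1.5 × 539 = 808.5 mol/s; O₂ fed = 808.5 × 2.112 = 1708 mol/s.
Fuel reacted = 0.909 × 539 → ξ = 490 mol/s.
Outlet (n = n₀ + ν ξ):
  CH₃OH: 539 − 1(490) = 49.05
  O₂: 1708 − 1.5(490) = 972.6
  CO₂: 0 + 1(490) = 490
  H₂O: 0 + 2(490) = 979.9

973 mol/s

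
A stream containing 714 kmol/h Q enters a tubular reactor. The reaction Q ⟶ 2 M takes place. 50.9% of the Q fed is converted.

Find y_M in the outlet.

Q reacted = 0.509 × 714 = 363.4 kmol/h; ν_Q = −1, so ξ = 363.4/1 = 363.4 kmol/h.
Outlet amounts (n = n₀ + ν ξ):
  Q: 714 − 1(363.4) = 350.6
  M: 0 + 2(363.4) = 726.9
Total out = 1077 kmol/h; y_M = 726.9 / 1077 = 0.6746.

0.675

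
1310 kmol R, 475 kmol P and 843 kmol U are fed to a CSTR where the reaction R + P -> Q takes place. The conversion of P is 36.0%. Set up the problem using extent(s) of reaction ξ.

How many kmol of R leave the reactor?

1140 kmol

P reacted = 0.36 × 475 = 171 kmol; ν_P = −1, so ξ = 171/1 = 171 kmol.
Outlet amounts (n = n₀ + ν ξ):
  R: 1310 − 1(171) = 1139
  P: 475 − 1(171) = 304
  Q: 0 + 1(171) = 171
  U: 843 (inert)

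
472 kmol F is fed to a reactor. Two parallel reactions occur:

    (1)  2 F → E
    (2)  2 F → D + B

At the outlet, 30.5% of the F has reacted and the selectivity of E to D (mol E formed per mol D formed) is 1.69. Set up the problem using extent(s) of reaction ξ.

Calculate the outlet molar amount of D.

Conversion of F: F consumed = 0.305 × 472 = 144 kmol = 2ξ₁ + 2ξ₂.
Selectivity: 1ξ₁ / (1ξ₂) = 1.69 → ξ₁ = 1.69 ξ₂.
Substitute: (2·1.69 + 2) ξ₂ = 144 → ξ₂ = 26.76 kmol, ξ₁ = 45.22 kmol.
Outlet amounts (n = n₀ + Σ ν·ξ):
  F: 472 − 2(45.22) − 2(26.76) = 328
  E: 0 + 1(45.22) = 45.22
  D: 0 + 1(26.76) = 26.76
  B: 0 + 1(26.76) = 26.76

26.8 kmol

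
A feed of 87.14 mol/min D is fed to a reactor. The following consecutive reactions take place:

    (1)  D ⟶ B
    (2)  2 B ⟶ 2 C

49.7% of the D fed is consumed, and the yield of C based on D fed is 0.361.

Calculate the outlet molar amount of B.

11.9 mol/min

Conversion of D: D consumed = 1ξ₁ = 0.497 × 87.14 → ξ₁ = 43.31 mol/min.
Yield of C: 2ξ₂ / 87.14 = 0.361 → ξ₂ = 15.73 mol/min.
Outlet amounts (n = n₀ + Σ ν·ξ):
  D: 87.14 − 1(43.31) = 43.83
  B: 0 + 1(43.31) − 2(15.73) = 11.85
  C: 0 + 2(15.73) = 31.46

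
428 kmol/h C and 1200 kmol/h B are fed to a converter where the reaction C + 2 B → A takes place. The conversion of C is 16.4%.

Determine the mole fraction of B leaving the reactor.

C reacted = 0.164 × 428 = 70.19 kmol/h; ν_C = −1, so ξ = 70.19/1 = 70.19 kmol/h.
Outlet amounts (n = n₀ + ν ξ):
  C: 428 − 1(70.19) = 357.8
  B: 1200 − 2(70.19) = 1060
  A: 0 + 1(70.19) = 70.19
Total out = 1488 kmol/h; y_B = 1060 / 1488 = 0.7123.

0.712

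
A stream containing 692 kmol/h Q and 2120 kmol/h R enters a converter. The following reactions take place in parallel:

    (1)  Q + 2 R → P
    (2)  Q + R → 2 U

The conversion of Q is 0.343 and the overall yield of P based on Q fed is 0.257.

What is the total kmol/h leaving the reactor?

2460 kmol/h

Yield of P: 1ξ₁ / 692 = 0.257 → ξ₁ = 177.8 kmol/h.
Conversion of Q: 1ξ₁ + 1ξ₂ = 0.343 × 692 = 237.4 → ξ₂ = 59.51 kmol/h.
Outlet amounts (n = n₀ + Σ ν·ξ):
  Q: 692 − 1(177.8) − 1(59.51) = 454.6
  R: 2120 − 2(177.8) − 1(59.51) = 1705
  P: 0 + 1(177.8) = 177.8
  U: 0 + 2(59.51) = 119
Total out = 454.6 + 1705 + 177.8 + 119 = 2456 kmol/h.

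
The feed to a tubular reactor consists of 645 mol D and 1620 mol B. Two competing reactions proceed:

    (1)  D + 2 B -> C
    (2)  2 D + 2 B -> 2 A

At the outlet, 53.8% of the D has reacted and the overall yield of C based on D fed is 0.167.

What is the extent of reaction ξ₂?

ξ₂ = 120 mol

Yield of C: 1ξ₁ / 645 = 0.167 → ξ₁ = 107.7 mol.
Conversion of D: 1ξ₁ + 2ξ₂ = 0.538 × 645 = 347 → ξ₂ = 119.6 mol.
Outlet amounts (n = n₀ + Σ ν·ξ):
  D: 645 − 1(107.7) − 2(119.6) = 298
  B: 1620 − 2(107.7) − 2(119.6) = 1165
  C: 0 + 1(107.7) = 107.7
  A: 0 + 2(119.6) = 239.3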